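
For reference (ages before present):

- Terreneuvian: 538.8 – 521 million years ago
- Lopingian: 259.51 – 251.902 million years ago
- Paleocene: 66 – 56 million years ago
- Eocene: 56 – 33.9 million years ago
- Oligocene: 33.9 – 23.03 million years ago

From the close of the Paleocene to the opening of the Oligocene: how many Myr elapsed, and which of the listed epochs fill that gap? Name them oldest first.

End of Paleocene = 56 Ma; start of Oligocene = 33.9 Ma.
Gap = 56 − 33.9 = 22.1 Myr.
Epochs wholly inside 56–33.9 Ma: Eocene (56–33.9).

22.1 million years; Eocene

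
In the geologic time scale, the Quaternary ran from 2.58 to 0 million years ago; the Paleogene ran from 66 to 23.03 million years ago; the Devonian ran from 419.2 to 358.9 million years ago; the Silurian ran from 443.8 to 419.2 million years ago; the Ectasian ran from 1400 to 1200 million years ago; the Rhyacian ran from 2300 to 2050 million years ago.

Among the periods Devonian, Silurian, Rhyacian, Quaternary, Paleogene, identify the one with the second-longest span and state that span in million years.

Devonian, 60.3 million years

Start − end for each: Devonian 419.2 − 358.9 = 60.3; Silurian 443.8 − 419.2 = 24.6; Rhyacian 2300 − 2050 = 250; Quaternary 2.58 − 0 = 2.58; Paleogene 66 − 23.03 = 42.97.
Ranking these from longest: Rhyacian > Devonian > Paleogene > Silurian > Quaternary.
Position 2 in that ranking is Devonian, which lasted 60.3 Myr.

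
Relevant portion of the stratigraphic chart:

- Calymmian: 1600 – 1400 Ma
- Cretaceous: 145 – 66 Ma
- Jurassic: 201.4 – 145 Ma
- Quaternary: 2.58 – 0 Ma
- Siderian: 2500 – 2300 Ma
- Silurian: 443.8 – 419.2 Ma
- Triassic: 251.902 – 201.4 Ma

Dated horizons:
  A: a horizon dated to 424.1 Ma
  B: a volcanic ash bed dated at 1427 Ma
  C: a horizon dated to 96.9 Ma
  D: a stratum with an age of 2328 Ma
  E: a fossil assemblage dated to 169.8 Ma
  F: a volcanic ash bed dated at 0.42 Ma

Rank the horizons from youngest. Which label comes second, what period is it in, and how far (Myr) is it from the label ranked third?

C, in the Cretaceous; 72.9 million years to E

Sorted youngest-first by Ma: F (0.42), C (96.9), E (169.8), A (424.1), B (1427), D (2328).
The second youngest is C at 96.9 Ma, which lies in 145–66 Ma: the Cretaceous.
The third youngest is E at 169.8 Ma; separation = |96.9 − 169.8| = 72.9 Myr.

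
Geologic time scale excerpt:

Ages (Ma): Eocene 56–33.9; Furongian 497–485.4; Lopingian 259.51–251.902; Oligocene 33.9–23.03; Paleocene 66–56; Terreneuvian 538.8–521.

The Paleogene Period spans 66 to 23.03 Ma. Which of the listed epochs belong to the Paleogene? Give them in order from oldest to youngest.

Paleocene, Eocene, Oligocene

Epochs with both bounds inside 66–23.03 Ma: Paleocene (66–56), Eocene (56–33.9), Oligocene (33.9–23.03).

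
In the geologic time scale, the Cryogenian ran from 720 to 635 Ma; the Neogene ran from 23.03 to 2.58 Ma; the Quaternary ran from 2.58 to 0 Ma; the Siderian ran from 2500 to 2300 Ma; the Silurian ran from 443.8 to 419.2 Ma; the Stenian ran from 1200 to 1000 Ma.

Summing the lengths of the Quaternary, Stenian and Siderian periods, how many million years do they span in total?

402.58 million years

Duration is start − end for each: (2.58 − 0) + (1200 − 1000) + (2500 − 2300).
That is 2.58 + 200 + 200, which totals 402.58 million years.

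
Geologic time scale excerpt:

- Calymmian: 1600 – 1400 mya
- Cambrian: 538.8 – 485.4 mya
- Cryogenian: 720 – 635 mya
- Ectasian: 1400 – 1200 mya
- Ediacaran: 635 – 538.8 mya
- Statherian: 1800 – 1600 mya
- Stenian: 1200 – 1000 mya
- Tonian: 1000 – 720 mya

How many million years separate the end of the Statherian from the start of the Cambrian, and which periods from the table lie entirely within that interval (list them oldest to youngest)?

1061.2 million years; Calymmian, Ectasian, Stenian, Tonian, Cryogenian, Ediacaran

End of Statherian = 1600 Ma; start of Cambrian = 538.8 Ma.
Gap = 1600 − 538.8 = 1061.2 Myr.
Periods wholly inside 1600–538.8 Ma: Calymmian (1600–1400), Ectasian (1400–1200), Stenian (1200–1000), Tonian (1000–720), Cryogenian (720–635), Ediacaran (635–538.8).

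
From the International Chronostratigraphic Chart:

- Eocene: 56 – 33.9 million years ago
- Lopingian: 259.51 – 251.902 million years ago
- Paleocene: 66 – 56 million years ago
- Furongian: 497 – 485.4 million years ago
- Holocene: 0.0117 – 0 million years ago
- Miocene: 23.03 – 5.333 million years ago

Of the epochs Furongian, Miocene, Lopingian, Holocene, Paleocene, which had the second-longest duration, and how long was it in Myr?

Furongian, 11.6 million years

Durations: Furongian 11.6; Miocene 17.697; Lopingian 7.608; Holocene 0.0117; Paleocene 10 Myr.
Sorted longest-first: Miocene (17.697), Furongian (11.6), Paleocene (10), Lopingian (7.608), Holocene (0.0117).
The second longest is Furongian at 11.6 Myr.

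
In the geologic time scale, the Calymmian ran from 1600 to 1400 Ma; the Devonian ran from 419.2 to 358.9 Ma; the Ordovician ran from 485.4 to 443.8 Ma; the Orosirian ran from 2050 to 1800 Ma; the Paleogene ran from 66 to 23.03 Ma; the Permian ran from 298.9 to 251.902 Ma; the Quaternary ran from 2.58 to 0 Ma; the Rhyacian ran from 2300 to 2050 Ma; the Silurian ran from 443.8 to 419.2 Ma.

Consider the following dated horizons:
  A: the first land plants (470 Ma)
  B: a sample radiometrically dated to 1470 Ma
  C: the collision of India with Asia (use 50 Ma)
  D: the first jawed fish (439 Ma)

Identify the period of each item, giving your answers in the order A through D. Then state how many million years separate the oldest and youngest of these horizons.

A — Ordovician; B — Calymmian; C — Paleogene; D — Silurian; span 1420 million years

Match each age against the start–end ranges in the excerpt: A = 470 Ma → Ordovician (485.4–443.8); B = 1470 Ma → Calymmian (1600–1400); C = 50 Ma → Paleogene (66–23.03); D = 439 Ma → Silurian (443.8–419.2).
The largest age is 1470 Ma and the smallest is 50 Ma; their difference is 1420 Myr.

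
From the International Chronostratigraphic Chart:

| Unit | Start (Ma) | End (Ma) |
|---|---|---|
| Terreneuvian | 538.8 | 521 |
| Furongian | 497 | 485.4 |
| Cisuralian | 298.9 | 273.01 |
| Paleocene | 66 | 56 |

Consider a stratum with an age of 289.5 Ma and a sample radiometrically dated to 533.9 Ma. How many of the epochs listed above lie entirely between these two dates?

533.9 Ma sits inside the Terreneuvian (538.8–521) and 289.5 Ma inside the Cisuralian (298.9–273.01); neither of those is wholly between the two dates.
The listed epochs lying completely between them are Furongian — 1 in all.

1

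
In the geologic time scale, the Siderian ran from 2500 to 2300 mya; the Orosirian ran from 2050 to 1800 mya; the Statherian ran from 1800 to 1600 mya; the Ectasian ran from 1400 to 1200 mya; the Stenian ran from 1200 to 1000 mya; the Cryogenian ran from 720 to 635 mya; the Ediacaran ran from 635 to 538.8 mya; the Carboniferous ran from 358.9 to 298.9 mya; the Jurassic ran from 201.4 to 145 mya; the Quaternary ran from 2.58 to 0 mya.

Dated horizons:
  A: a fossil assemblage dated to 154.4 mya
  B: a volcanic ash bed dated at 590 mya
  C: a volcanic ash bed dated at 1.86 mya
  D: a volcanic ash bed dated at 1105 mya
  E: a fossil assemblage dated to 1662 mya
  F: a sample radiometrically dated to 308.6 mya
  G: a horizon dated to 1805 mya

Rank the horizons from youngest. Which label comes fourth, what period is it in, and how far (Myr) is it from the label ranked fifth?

Smaller Ma means younger, so youngest first: C 1.86 < A 154.4 < F 308.6 < B 590 < D 1105 < E 1662 < G 1805.
Counting 4 along gives B (590 Ma); the excerpt puts that inside the Ediacaran, 635–538.8 Ma.
Next in line is D (1105 Ma), and 1105 − 590 = 515 Myr.

B, in the Ediacaran; 515 million years to D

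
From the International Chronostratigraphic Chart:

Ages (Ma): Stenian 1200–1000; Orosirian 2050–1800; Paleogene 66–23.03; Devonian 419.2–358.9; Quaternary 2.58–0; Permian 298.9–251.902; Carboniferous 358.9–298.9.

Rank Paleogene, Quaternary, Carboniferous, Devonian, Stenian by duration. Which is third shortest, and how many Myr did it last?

Carboniferous, 60 million years

Durations: Paleogene 42.97; Quaternary 2.58; Carboniferous 60; Devonian 60.3; Stenian 200 Myr.
Sorted shortest-first: Quaternary (2.58), Paleogene (42.97), Carboniferous (60), Devonian (60.3), Stenian (200).
The third shortest is Carboniferous at 60 Myr.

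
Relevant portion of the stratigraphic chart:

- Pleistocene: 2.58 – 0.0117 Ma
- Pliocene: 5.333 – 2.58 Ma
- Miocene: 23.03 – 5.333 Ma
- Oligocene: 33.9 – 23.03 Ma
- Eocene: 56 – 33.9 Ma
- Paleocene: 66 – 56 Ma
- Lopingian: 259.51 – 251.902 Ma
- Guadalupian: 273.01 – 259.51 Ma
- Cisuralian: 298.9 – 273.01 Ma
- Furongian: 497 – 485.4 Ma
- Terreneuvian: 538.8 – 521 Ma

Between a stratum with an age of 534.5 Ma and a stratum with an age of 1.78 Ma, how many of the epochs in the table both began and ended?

9

534.5 Ma sits inside the Terreneuvian (538.8–521) and 1.78 Ma inside the Pleistocene (2.58–0.0117); neither of those is wholly between the two dates.
The listed epochs lying completely between them are Furongian, Cisuralian, Guadalupian, Lopingian, Paleocene, Eocene, Oligocene, Miocene, Pliocene — 9 in all.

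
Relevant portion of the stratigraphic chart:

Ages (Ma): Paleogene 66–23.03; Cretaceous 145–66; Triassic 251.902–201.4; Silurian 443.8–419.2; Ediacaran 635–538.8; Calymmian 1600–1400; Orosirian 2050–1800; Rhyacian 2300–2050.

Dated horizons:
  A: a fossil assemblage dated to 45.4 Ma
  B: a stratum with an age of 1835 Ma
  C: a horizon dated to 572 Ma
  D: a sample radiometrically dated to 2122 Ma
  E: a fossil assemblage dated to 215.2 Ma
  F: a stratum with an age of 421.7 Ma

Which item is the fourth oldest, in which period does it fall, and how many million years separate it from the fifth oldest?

Larger Ma means older, so oldest first: D 2122 > B 1835 > C 572 > F 421.7 > E 215.2 > A 45.4.
Counting 4 along gives F (421.7 Ma); the excerpt puts that inside the Silurian, 443.8–419.2 Ma.
Next in line is E (215.2 Ma), and 421.7 − 215.2 = 206.5 Myr.

F, in the Silurian; 206.5 million years to E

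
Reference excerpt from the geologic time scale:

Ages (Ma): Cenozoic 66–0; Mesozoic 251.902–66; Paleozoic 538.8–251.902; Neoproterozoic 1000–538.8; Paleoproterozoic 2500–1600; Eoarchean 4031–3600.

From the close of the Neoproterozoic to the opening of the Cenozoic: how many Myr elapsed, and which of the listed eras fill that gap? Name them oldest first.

472.8 million years; Paleozoic, Mesozoic

The Neoproterozoic closes at 538.8 Ma and the Cenozoic opens at 66 Ma, so the interval is 538.8 − 66 = 472.8 Myr.
An era fits inside if it starts at or after 538.8 Ma and ends at or before 66 Ma; oldest first that gives Paleozoic, Mesozoic.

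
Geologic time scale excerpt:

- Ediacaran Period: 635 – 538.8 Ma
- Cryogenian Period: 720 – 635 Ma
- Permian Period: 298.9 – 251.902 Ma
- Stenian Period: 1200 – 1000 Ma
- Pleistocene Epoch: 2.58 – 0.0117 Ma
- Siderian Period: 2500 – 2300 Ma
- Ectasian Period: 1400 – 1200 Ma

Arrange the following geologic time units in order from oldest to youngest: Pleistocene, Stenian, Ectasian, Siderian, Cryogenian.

The oldest of these is Siderian (starts 2500 Ma) and the youngest is Pleistocene (ends 0.0117 Ma).
In between, by decreasing start age: Ectasian (1400), Stenian (1200), Cryogenian (720).

Siderian → Ectasian → Stenian → Cryogenian → Pleistocene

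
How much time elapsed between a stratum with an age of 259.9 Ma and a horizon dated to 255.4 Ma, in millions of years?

4.5 million years

259.9 − 255.4 = 4.5 million years.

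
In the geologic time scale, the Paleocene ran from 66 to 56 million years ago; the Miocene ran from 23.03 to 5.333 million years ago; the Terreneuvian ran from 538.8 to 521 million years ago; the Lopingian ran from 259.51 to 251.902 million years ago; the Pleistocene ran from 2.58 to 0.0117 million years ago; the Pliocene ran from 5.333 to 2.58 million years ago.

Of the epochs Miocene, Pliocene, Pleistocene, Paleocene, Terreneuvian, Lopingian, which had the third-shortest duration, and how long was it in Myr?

Durations: Miocene 17.697; Pliocene 2.753; Pleistocene 2.5683; Paleocene 10; Terreneuvian 17.8; Lopingian 7.608 Myr.
Sorted shortest-first: Pleistocene (2.5683), Pliocene (2.753), Lopingian (7.608), Paleocene (10), Miocene (17.697), Terreneuvian (17.8).
The third shortest is Lopingian at 7.608 Myr.

Lopingian, 7.608 million years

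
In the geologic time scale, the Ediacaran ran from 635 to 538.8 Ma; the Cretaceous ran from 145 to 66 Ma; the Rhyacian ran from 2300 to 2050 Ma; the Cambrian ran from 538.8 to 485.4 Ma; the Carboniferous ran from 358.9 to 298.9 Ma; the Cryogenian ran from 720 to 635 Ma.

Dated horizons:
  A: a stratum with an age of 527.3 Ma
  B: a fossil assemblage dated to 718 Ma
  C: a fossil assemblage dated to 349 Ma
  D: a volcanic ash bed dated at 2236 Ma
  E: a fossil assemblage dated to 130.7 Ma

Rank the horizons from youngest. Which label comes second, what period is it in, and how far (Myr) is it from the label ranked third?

C, in the Carboniferous; 178.3 million years to A

Smaller Ma means younger, so youngest first: E 130.7 < C 349 < A 527.3 < B 718 < D 2236.
Counting 2 along gives C (349 Ma); the excerpt puts that inside the Carboniferous, 358.9–298.9 Ma.
Next in line is A (527.3 Ma), and 527.3 − 349 = 178.3 Myr.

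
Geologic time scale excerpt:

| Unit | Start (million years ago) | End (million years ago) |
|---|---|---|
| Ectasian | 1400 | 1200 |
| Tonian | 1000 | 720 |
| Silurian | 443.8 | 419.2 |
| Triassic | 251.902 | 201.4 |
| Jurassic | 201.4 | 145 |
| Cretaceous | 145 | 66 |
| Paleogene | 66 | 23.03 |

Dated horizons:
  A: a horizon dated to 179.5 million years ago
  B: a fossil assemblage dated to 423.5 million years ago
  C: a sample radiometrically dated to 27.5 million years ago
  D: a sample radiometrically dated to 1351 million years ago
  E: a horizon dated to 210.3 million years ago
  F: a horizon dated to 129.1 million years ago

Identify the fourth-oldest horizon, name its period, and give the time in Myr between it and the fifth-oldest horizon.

Sorted oldest-first by Ma: D (1351), B (423.5), E (210.3), A (179.5), F (129.1), C (27.5).
The fourth oldest is A at 179.5 Ma, which lies in 201.4–145 Ma: the Jurassic.
The fifth oldest is F at 129.1 Ma; separation = |179.5 − 129.1| = 50.4 Myr.

A, in the Jurassic; 50.4 million years to F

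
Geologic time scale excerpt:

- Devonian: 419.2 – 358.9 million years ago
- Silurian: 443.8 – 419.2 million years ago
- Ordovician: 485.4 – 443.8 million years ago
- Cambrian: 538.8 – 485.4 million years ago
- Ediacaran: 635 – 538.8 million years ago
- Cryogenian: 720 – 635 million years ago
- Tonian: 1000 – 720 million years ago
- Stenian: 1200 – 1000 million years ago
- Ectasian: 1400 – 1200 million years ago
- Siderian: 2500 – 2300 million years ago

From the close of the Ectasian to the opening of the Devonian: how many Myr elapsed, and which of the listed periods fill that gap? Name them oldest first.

End of Ectasian = 1200 Ma; start of Devonian = 419.2 Ma.
Gap = 1200 − 419.2 = 780.8 Myr.
Periods wholly inside 1200–419.2 Ma: Stenian (1200–1000), Tonian (1000–720), Cryogenian (720–635), Ediacaran (635–538.8), Cambrian (538.8–485.4), Ordovician (485.4–443.8), Silurian (443.8–419.2).

780.8 million years; Stenian, Tonian, Cryogenian, Ediacaran, Cambrian, Ordovician, Silurian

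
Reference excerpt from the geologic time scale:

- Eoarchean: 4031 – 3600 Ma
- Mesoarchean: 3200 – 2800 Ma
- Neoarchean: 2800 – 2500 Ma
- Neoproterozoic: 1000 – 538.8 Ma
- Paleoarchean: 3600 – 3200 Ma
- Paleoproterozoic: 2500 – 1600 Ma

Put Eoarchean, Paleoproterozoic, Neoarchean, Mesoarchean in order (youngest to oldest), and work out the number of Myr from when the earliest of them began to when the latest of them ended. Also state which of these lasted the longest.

Start ages (Ma): Eoarchean 4031, Mesoarchean 3200, Neoarchean 2800, Paleoproterozoic 2500.
Ordered youngest to oldest: Paleoproterozoic, Neoarchean, Mesoarchean, Eoarchean.
Span = 4031 − 1600 = 2431 Myr.
Durations: Mesoarchean 400, Eoarchean 431, Paleoproterozoic 900, Neoarchean 300 → longest is Paleoproterozoic (900 Myr).

Paleoproterozoic → Neoarchean → Mesoarchean → Eoarchean; total span 2431 Myr; longest is Paleoproterozoic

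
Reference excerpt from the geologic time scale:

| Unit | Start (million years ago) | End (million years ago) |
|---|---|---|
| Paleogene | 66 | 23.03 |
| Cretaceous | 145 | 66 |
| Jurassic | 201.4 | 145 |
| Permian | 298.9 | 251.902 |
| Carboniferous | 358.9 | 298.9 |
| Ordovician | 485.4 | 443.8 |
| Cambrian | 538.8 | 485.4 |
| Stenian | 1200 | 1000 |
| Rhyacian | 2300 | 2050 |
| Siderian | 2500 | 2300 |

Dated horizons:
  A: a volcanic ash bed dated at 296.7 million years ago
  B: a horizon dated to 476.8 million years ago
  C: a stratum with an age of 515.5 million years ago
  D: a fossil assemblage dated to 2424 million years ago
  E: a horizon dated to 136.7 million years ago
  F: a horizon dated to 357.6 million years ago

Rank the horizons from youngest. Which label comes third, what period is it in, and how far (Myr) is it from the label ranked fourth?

Smaller Ma means younger, so youngest first: E 136.7 < A 296.7 < F 357.6 < B 476.8 < C 515.5 < D 2424.
Counting 3 along gives F (357.6 Ma); the excerpt puts that inside the Carboniferous, 358.9–298.9 Ma.
Next in line is B (476.8 Ma), and 476.8 − 357.6 = 119.2 Myr.

F, in the Carboniferous; 119.2 million years to B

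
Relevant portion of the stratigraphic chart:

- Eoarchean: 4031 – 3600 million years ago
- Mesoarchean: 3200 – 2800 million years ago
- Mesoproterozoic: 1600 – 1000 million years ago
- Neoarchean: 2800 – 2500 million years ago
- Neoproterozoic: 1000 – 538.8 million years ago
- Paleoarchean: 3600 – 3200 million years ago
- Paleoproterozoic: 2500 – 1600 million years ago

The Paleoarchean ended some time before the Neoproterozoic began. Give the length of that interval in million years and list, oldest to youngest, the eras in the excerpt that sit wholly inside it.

End of Paleoarchean = 3200 Ma; start of Neoproterozoic = 1000 Ma.
Gap = 3200 − 1000 = 2200 Myr.
Eras wholly inside 3200–1000 Ma: Mesoarchean (3200–2800), Neoarchean (2800–2500), Paleoproterozoic (2500–1600), Mesoproterozoic (1600–1000).

2200 million years; Mesoarchean, Neoarchean, Paleoproterozoic, Mesoproterozoic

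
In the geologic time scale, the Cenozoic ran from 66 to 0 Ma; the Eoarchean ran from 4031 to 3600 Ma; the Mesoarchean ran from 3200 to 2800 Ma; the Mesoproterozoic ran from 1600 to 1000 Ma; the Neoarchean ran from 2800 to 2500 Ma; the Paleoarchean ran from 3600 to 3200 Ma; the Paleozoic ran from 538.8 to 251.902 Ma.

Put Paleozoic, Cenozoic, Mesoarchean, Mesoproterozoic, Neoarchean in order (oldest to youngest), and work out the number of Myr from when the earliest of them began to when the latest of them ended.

From the excerpt: Paleozoic 538.8–251.902; Cenozoic 66–0; Mesoarchean 3200–2800; Mesoproterozoic 1600–1000; Neoarchean 2800–2500 (Ma).
Larger Ma is earlier, so the oldest is Mesoarchean and the youngest is Cenozoic; oldest to youngest: Mesoarchean, Neoarchean, Mesoproterozoic, Paleozoic, Cenozoic.
Oldest start 3200 minus youngest end 0 gives 3200 Myr overall.

Mesoarchean, Neoarchean, Mesoproterozoic, Paleozoic, Cenozoic; total span 3200 Myr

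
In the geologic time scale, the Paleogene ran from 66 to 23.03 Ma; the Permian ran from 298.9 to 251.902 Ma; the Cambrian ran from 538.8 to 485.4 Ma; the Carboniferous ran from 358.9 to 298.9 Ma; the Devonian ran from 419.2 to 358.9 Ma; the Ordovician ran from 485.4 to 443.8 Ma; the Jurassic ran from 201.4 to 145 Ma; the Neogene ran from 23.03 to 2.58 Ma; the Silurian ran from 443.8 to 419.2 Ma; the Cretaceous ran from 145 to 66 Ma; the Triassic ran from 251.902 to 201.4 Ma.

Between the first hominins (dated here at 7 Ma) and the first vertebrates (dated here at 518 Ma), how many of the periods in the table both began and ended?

518 Ma sits inside the Cambrian (538.8–485.4) and 7 Ma inside the Neogene (23.03–2.58); neither of those is wholly between the two dates.
The listed periods lying completely between them are Ordovician, Silurian, Devonian, Carboniferous, Permian, Triassic, Jurassic, Cretaceous, Paleogene — 9 in all.

9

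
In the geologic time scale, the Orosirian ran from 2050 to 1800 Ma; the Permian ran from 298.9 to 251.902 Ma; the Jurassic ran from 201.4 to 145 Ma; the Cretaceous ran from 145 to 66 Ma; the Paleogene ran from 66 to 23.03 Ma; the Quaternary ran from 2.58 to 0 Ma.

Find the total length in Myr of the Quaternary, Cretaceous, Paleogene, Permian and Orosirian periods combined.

Duration is start − end for each: (2.58 − 0) + (145 − 66) + (66 − 23.03) + (298.9 − 251.902) + (2050 − 1800).
That is 2.58 + 79 + 42.97 + 46.998 + 250, which totals 421.548 million years.

421.548 million years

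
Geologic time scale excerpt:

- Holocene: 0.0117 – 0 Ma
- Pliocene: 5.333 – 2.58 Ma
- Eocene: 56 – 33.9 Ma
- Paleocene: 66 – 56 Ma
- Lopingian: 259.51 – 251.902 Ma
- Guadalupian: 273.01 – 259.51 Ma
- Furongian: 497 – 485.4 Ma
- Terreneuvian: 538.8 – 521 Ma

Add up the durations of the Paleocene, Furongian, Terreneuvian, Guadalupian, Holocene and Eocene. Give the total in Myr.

Each duration: Paleocene = 10; Furongian = 11.6; Terreneuvian = 17.8; Guadalupian = 13.5; Holocene = 0.0117; Eocene = 22.1.
Sum: 10 + 11.6 + 17.8 + 13.5 + 0.0117 + 22.1 = 75.0117 Myr.

75.0117 million years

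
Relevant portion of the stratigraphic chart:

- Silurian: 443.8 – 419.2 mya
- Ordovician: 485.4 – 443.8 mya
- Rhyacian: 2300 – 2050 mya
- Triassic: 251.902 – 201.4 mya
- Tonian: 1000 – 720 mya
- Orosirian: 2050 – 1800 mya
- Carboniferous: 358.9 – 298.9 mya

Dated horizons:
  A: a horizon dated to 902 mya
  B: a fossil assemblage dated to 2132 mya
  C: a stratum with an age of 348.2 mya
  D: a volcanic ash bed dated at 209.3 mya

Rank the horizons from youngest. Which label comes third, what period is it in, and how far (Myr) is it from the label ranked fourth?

Smaller Ma means younger, so youngest first: D 209.3 < C 348.2 < A 902 < B 2132.
Counting 3 along gives A (902 Ma); the excerpt puts that inside the Tonian, 1000–720 Ma.
Next in line is B (2132 Ma), and 2132 − 902 = 1230 Myr.

A, in the Tonian; 1230 million years to B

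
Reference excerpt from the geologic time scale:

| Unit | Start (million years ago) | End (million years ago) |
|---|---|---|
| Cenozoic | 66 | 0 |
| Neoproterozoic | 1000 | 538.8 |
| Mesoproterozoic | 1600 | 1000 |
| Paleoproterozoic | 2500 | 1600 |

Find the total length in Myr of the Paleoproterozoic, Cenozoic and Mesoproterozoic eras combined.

1566 million years

Each duration: Paleoproterozoic = 900; Cenozoic = 66; Mesoproterozoic = 600.
Sum: 900 + 66 + 600 = 1566 Myr.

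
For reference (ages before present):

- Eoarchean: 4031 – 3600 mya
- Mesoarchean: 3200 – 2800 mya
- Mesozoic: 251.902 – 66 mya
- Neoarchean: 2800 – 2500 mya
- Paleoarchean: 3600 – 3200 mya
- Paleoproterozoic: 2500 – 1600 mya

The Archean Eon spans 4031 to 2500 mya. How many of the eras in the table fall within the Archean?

Eras inside 4031–2500 Ma: Eoarchean, Paleoarchean, Mesoarchean, Neoarchean — 4 in total.

4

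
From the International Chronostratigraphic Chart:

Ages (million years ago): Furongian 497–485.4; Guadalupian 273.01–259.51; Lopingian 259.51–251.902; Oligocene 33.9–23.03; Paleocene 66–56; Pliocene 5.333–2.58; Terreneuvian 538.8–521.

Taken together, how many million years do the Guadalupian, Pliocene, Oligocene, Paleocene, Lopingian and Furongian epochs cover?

56.331 million years

Each duration: Guadalupian = 13.5; Pliocene = 2.753; Oligocene = 10.87; Paleocene = 10; Lopingian = 7.608; Furongian = 11.6.
Sum: 13.5 + 2.753 + 10.87 + 10 + 7.608 + 11.6 = 56.331 Myr.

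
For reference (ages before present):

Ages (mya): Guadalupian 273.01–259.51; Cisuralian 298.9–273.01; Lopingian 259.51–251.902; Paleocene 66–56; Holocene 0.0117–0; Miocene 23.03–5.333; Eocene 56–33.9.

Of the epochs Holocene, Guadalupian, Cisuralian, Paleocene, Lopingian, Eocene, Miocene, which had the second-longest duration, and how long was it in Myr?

Eocene, 22.1 million years

Durations: Holocene 0.0117; Guadalupian 13.5; Cisuralian 25.89; Paleocene 10; Lopingian 7.608; Eocene 22.1; Miocene 17.697 Myr.
Sorted longest-first: Cisuralian (25.89), Eocene (22.1), Miocene (17.697), Guadalupian (13.5), Paleocene (10), Lopingian (7.608), Holocene (0.0117).
The second longest is Eocene at 22.1 Myr.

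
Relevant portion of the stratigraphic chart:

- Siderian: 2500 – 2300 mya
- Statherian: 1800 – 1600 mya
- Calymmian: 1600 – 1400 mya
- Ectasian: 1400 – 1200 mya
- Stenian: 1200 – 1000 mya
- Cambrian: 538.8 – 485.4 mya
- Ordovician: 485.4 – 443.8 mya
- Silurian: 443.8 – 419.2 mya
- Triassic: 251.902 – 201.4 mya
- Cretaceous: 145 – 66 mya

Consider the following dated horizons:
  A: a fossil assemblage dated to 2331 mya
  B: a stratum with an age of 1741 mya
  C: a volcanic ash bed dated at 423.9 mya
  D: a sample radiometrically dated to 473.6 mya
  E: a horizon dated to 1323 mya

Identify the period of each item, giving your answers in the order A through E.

A — Siderian; B — Statherian; C — Silurian; D — Ordovician; E — Ectasian

Match each age against the start–end ranges in the excerpt: A = 2331 Ma → Siderian (2500–2300); B = 1741 Ma → Statherian (1800–1600); C = 423.9 Ma → Silurian (443.8–419.2); D = 473.6 Ma → Ordovician (485.4–443.8); E = 1323 Ma → Ectasian (1400–1200).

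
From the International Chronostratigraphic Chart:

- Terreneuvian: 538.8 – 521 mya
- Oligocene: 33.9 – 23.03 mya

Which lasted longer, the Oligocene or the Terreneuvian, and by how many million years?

Terreneuvian, by 6.93 million years

Oligocene: 33.9 − 23.03 = 10.87 Myr.
Terreneuvian: 538.8 − 521 = 17.8 Myr.
Difference: 17.8 − 10.87 = 6.93 Myr, so the Terreneuvian was longer.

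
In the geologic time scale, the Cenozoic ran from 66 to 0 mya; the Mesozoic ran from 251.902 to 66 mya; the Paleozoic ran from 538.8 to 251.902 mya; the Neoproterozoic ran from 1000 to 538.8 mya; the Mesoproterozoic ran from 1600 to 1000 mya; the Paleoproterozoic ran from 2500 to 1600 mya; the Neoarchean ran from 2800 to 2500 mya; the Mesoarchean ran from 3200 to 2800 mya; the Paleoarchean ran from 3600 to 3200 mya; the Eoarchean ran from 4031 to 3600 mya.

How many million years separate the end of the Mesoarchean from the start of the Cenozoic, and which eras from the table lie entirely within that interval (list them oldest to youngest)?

2734 million years; Neoarchean, Paleoproterozoic, Mesoproterozoic, Neoproterozoic, Paleozoic, Mesozoic

The Mesoarchean closes at 2800 Ma and the Cenozoic opens at 66 Ma, so the interval is 2800 − 66 = 2734 Myr.
An era fits inside if it starts at or after 2800 Ma and ends at or before 66 Ma; oldest first that gives Neoarchean, Paleoproterozoic, Mesoproterozoic, Neoproterozoic, Paleozoic, Mesozoic.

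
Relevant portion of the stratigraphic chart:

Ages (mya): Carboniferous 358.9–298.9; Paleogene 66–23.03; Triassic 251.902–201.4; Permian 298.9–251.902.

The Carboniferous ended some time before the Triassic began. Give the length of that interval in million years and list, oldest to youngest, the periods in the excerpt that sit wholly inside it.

End of Carboniferous = 298.9 Ma; start of Triassic = 251.902 Ma.
Gap = 298.9 − 251.902 = 46.998 Myr.
Periods wholly inside 298.9–251.902 Ma: Permian (298.9–251.902).

46.998 million years; Permian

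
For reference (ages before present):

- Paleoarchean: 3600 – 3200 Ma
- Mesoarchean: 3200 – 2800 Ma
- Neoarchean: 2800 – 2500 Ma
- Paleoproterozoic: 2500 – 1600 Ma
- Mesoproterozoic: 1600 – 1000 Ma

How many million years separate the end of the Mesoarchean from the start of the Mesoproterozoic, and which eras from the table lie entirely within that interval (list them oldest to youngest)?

The Mesoarchean closes at 2800 Ma and the Mesoproterozoic opens at 1600 Ma, so the interval is 2800 − 1600 = 1200 Myr.
An era fits inside if it starts at or after 2800 Ma and ends at or before 1600 Ma; oldest first that gives Neoarchean, Paleoproterozoic.

1200 million years; Neoarchean, Paleoproterozoic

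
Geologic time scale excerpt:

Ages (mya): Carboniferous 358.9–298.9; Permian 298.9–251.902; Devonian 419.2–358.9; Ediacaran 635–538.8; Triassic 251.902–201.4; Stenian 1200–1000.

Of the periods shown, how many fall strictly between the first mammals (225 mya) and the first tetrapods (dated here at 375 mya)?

The older date is 375 Ma and the younger is 225 Ma.
Periods with start < 375 and end > 225 Ma: Carboniferous (358.9–298.9), Permian (298.9–251.902).
That is 2 complete periods.

2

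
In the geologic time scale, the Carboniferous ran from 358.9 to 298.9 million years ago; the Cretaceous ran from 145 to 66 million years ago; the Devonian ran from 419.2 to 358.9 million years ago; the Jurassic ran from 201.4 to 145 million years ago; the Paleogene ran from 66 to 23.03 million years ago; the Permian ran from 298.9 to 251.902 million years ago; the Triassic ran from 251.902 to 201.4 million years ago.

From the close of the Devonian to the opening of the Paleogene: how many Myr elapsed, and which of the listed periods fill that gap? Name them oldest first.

292.9 million years; Carboniferous, Permian, Triassic, Jurassic, Cretaceous

End of Devonian = 358.9 Ma; start of Paleogene = 66 Ma.
Gap = 358.9 − 66 = 292.9 Myr.
Periods wholly inside 358.9–66 Ma: Carboniferous (358.9–298.9), Permian (298.9–251.902), Triassic (251.902–201.4), Jurassic (201.4–145), Cretaceous (145–66).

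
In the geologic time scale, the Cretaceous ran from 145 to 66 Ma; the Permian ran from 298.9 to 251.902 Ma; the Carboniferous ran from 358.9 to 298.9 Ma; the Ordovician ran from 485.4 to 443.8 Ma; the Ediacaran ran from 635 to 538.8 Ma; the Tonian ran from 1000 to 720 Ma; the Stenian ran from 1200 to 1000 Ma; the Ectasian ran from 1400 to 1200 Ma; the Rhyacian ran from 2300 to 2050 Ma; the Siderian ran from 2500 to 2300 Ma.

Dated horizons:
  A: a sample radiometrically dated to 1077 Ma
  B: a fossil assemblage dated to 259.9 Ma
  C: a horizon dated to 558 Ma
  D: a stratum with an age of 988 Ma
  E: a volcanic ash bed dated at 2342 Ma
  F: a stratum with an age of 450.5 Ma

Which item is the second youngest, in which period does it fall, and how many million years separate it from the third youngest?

F, in the Ordovician; 107.5 million years to C

Sorted youngest-first by Ma: B (259.9), F (450.5), C (558), D (988), A (1077), E (2342).
The second youngest is F at 450.5 Ma, which lies in 485.4–443.8 Ma: the Ordovician.
The third youngest is C at 558 Ma; separation = |450.5 − 558| = 107.5 Myr.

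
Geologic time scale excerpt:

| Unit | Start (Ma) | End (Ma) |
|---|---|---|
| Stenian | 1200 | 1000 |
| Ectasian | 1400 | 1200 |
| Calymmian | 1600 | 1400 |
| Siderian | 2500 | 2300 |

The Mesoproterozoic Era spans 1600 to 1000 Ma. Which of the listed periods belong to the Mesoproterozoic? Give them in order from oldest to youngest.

Calymmian, Ectasian, Stenian

Periods with both bounds inside 1600–1000 Ma: Calymmian (1600–1400), Ectasian (1400–1200), Stenian (1200–1000).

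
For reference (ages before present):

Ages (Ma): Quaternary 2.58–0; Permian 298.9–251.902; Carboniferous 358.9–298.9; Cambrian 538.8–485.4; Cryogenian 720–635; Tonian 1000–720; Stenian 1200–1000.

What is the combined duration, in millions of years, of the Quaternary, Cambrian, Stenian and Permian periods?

Each duration: Quaternary = 2.58; Cambrian = 53.4; Stenian = 200; Permian = 46.998.
Sum: 2.58 + 53.4 + 200 + 46.998 = 302.978 Myr.

302.978 million years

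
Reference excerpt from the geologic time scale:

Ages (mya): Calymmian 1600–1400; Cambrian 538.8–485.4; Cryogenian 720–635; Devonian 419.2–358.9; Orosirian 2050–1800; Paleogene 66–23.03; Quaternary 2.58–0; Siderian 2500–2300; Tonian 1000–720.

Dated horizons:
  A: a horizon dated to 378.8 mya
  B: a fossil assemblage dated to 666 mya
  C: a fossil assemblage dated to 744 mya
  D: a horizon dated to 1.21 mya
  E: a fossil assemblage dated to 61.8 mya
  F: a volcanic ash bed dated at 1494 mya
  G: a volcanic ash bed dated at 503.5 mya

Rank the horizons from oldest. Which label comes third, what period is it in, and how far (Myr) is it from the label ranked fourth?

Sorted oldest-first by Ma: F (1494), C (744), B (666), G (503.5), A (378.8), E (61.8), D (1.21).
The third oldest is B at 666 Ma, which lies in 720–635 Ma: the Cryogenian.
The fourth oldest is G at 503.5 Ma; separation = |666 − 503.5| = 162.5 Myr.

B, in the Cryogenian; 162.5 million years to G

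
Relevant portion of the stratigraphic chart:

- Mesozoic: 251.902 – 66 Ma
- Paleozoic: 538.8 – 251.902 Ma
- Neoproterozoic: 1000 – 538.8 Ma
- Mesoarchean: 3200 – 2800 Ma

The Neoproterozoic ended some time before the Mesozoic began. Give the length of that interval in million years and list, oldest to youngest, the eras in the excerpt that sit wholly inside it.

End of Neoproterozoic = 538.8 Ma; start of Mesozoic = 251.902 Ma.
Gap = 538.8 − 251.902 = 286.898 Myr.
Eras wholly inside 538.8–251.902 Ma: Paleozoic (538.8–251.902).

286.898 million years; Paleozoic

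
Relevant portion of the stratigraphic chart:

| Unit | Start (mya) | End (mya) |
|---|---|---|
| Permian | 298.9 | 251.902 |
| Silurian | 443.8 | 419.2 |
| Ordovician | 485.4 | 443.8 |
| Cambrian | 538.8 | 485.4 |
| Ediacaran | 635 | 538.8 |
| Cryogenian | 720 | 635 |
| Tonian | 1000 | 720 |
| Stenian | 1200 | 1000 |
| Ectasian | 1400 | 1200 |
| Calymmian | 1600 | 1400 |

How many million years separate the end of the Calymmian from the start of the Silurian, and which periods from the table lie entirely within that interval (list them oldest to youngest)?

956.2 million years; Ectasian, Stenian, Tonian, Cryogenian, Ediacaran, Cambrian, Ordovician

The Calymmian closes at 1400 Ma and the Silurian opens at 443.8 Ma, so the interval is 1400 − 443.8 = 956.2 Myr.
A period fits inside if it starts at or after 1400 Ma and ends at or before 443.8 Ma; oldest first that gives Ectasian, Stenian, Tonian, Cryogenian, Ediacaran, Cambrian, Ordovician.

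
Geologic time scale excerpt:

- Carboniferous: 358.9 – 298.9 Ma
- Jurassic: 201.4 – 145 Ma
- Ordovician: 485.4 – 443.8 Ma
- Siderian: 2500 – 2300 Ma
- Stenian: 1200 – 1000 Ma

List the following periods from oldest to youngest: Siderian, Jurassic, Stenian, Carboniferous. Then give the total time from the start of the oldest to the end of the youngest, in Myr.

Start ages (Ma): Siderian 2500, Stenian 1200, Carboniferous 358.9, Jurassic 201.4.
Ordered oldest to youngest: Siderian, Stenian, Carboniferous, Jurassic.
Span = 2500 − 145 = 2355 Myr.

Siderian → Stenian → Carboniferous → Jurassic; total span 2355 Myr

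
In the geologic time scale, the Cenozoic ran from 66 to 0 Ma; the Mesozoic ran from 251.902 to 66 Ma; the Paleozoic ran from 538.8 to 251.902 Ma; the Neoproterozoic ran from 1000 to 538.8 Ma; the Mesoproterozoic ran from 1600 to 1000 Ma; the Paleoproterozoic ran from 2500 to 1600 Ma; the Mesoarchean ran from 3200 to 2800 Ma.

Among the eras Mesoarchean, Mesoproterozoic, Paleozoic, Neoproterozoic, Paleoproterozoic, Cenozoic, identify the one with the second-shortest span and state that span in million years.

Paleozoic, 286.898 million years

Start − end for each: Mesoarchean 3200 − 2800 = 400; Mesoproterozoic 1600 − 1000 = 600; Paleozoic 538.8 − 251.902 = 286.898; Neoproterozoic 1000 − 538.8 = 461.2; Paleoproterozoic 2500 − 1600 = 900; Cenozoic 66 − 0 = 66.
Ranking these from shortest: Cenozoic < Paleozoic < Mesoarchean < Neoproterozoic < Mesoproterozoic < Paleoproterozoic.
Position 2 in that ranking is Paleozoic, which lasted 286.898 Myr.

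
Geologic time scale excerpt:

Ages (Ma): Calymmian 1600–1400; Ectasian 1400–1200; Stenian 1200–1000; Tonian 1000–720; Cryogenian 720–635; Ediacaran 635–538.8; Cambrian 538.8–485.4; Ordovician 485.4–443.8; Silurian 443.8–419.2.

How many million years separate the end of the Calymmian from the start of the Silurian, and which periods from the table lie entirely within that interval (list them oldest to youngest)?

956.2 million years; Ectasian, Stenian, Tonian, Cryogenian, Ediacaran, Cambrian, Ordovician

End of Calymmian = 1400 Ma; start of Silurian = 443.8 Ma.
Gap = 1400 − 443.8 = 956.2 Myr.
Periods wholly inside 1400–443.8 Ma: Ectasian (1400–1200), Stenian (1200–1000), Tonian (1000–720), Cryogenian (720–635), Ediacaran (635–538.8), Cambrian (538.8–485.4), Ordovician (485.4–443.8).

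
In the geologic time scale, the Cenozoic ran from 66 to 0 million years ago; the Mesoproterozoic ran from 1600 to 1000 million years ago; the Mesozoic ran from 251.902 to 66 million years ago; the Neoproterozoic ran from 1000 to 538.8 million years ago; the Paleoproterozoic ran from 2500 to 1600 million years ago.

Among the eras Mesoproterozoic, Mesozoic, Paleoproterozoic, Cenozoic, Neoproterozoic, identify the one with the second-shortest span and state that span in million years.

Durations: Mesoproterozoic 600; Mesozoic 185.902; Paleoproterozoic 900; Cenozoic 66; Neoproterozoic 461.2 Myr.
Sorted shortest-first: Cenozoic (66), Mesozoic (185.902), Neoproterozoic (461.2), Mesoproterozoic (600), Paleoproterozoic (900).
The second shortest is Mesozoic at 185.902 Myr.

Mesozoic, 185.902 million years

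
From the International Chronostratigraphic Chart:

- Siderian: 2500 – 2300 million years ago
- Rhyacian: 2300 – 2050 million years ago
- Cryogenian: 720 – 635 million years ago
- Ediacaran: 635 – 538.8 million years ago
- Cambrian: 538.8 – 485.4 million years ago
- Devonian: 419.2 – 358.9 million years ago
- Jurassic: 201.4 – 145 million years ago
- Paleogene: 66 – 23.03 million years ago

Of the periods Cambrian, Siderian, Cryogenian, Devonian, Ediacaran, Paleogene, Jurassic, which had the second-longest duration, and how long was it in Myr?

Durations: Cambrian 53.4; Siderian 200; Cryogenian 85; Devonian 60.3; Ediacaran 96.2; Paleogene 42.97; Jurassic 56.4 Myr.
Sorted longest-first: Siderian (200), Ediacaran (96.2), Cryogenian (85), Devonian (60.3), Jurassic (56.4), Cambrian (53.4), Paleogene (42.97).
The second longest is Ediacaran at 96.2 Myr.

Ediacaran, 96.2 million years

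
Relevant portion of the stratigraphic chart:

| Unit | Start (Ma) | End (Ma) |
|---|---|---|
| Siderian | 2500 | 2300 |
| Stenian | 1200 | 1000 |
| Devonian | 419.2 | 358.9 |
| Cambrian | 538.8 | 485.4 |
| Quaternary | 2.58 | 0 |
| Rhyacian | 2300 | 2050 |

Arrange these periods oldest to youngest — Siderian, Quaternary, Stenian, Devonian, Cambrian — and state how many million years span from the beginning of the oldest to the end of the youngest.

Siderian → Stenian → Cambrian → Devonian → Quaternary; total span 2500 Myr

Start ages (Ma): Siderian 2500, Stenian 1200, Cambrian 538.8, Devonian 419.2, Quaternary 2.58.
Ordered oldest to youngest: Siderian, Stenian, Cambrian, Devonian, Quaternary.
Span = 2500 − 0 = 2500 Myr.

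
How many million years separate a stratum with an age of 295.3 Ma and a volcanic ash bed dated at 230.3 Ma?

65 million years

295.3 − 230.3 = 65 million years.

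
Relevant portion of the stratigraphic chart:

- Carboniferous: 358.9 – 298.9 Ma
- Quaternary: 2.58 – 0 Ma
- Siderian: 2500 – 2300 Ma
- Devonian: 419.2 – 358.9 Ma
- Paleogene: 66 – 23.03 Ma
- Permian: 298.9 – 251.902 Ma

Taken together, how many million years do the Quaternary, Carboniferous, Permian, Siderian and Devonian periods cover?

Duration is start − end for each: (2.58 − 0) + (358.9 − 298.9) + (298.9 − 251.902) + (2500 − 2300) + (419.2 − 358.9).
That is 2.58 + 60 + 46.998 + 200 + 60.3, which totals 369.878 million years.

369.878 million years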